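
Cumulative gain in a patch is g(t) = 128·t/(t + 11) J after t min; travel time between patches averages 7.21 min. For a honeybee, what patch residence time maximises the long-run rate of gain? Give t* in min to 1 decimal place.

Maximise g(t)/(T+t): set derivative to zero → g'(t)(T+t) = g(t).
g'(t) = 128·11/(t + 11)². Setting 128·11/(t+11)² = 128t/[(t+11)(7.21+t)] gives 11(7.21+t) = t(t+11), so t² = 11×7.21 = 79.31.
t* = √79.31 = 8.906 min.

8.9 min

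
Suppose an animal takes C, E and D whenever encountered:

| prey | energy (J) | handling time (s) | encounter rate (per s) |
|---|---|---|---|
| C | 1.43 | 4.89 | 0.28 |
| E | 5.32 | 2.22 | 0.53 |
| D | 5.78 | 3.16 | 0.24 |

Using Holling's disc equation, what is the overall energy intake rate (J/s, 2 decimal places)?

R = Σλ_iE_i / (1 + Σλ_ih_i)
Numerator: 0.28×1.43 + 0.53×5.32 + 0.24×5.78 = 4.607
Denominator: 1 + 0.28×4.89 + 0.53×2.22 + 0.24×3.16 = 4.304
R = 4.607/4.304 = 1.07 J/s

1.07 J/s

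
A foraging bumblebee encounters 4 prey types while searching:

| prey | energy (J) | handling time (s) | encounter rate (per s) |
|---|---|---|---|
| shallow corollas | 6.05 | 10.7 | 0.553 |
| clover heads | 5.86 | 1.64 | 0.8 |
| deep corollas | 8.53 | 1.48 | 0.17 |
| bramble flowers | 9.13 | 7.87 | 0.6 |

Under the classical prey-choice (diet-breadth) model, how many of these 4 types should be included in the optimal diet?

2

Profitabilities (E/h, J/s): deep corollas 5.76, clover heads 3.57, bramble flowers 1.16, shallow corollas 0.565. Add prey in this order while the next type's profitability exceeds the intake rate on those already taken.
Rate on top 1: 1.159. clover heads: 3.57 > 1.159 → include.
Rate on top 2: 2.394. bramble flowers: 1.16 < 2.394 → exclude; stop.
Optimal diet: deep corollas, clover heads — 2 of 4 types.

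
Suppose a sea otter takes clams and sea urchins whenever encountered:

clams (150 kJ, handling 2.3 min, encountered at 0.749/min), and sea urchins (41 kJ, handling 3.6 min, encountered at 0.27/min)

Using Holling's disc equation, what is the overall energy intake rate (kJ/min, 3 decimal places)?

33.405 kJ/min

R = (0.749×150 + 0.27×41) / (1 + 0.749×2.3 + 0.27×3.6) = 123.4/3.695 = 33.4 kJ/min.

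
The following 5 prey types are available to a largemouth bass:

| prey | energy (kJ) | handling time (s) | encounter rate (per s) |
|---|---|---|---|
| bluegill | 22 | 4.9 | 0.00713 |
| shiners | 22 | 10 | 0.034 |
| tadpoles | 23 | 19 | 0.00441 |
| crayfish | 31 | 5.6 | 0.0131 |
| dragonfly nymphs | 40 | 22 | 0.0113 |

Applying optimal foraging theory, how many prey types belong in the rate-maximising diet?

Profitabilities (E/h, kJ/s): crayfish 5.54, bluegill 4.49, shiners 2.2, dragonfly nymphs 1.82, tadpoles 1.21. Add prey in this order while the next type's profitability exceeds the intake rate on those already taken.
Rate on top 1: 0.3783. bluegill: 4.49 > 0.3783 → include.
Rate on top 2: 0.508. shiners: 2.2 > 0.508 → include.
Rate on top 3: 0.9052. dragonfly nymphs: 1.82 > 0.9052 → include.
Rate on top 4: 1.039. tadpoles: 1.21 > 1.039 → include.
Optimal diet: crayfish, bluegill, shiners, dragonfly nymphs, tadpoles — 5 of 5 types.

5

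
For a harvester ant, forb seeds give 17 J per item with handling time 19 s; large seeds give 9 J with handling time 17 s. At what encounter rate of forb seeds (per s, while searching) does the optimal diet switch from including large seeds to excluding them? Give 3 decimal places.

0.076 per s

At the threshold, the rate on forb seeds alone equals the profitability of large seeds: λ·17/(1 + λ·19) = 9/17 = 0.5294.
Rearranging, λ(17 − 0.5294×19) = 0.5294, so λ = 0.5294/6.941 = 0.07627 per s.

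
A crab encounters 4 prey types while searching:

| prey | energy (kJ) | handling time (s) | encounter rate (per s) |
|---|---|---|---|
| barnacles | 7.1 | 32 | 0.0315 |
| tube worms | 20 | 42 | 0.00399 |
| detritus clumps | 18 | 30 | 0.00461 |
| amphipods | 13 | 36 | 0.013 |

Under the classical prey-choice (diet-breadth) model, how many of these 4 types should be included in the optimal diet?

Profitabilities (E/h, kJ/s): detritus clumps 0.6, tube worms 0.476, amphipods 0.361, barnacles 0.222. Add prey in this order while the next type's profitability exceeds the intake rate on those already taken.
Rate on top 1: 0.0729. tube worms: 0.476 > 0.0729 → include.
Rate on top 2: 0.1247. amphipods: 0.361 > 0.1247 → include.
Rate on top 3: 0.187. barnacles: 0.222 > 0.187 → include.
Optimal diet: detritus clumps, tube worms, amphipods, barnacles — 4 of 4 types.

4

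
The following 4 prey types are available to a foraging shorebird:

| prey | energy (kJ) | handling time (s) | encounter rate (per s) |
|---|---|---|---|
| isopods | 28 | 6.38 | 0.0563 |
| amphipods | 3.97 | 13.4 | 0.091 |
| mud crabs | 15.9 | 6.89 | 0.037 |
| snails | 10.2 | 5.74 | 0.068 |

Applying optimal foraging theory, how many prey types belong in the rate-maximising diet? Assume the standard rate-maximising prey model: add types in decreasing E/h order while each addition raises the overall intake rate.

3

E/h in descending order: isopods 4.39, mud crabs 2.31, snails 1.78, amphipods 0.296 kJ/s. The optimal diet is the largest prefix of this list for which every included type satisfies E_i/h_i > R on the types above it.
Rate on top 1: 1.16. mud crabs: 2.31 > 1.16 → include.
Rate on top 2: 1.341. snails: 1.78 > 1.341 → include.
Rate on top 3: 1.426. amphipods: 0.296 < 1.426 → exclude; stop.
Optimal diet: isopods, mud crabs, snails — 3 of 4 types.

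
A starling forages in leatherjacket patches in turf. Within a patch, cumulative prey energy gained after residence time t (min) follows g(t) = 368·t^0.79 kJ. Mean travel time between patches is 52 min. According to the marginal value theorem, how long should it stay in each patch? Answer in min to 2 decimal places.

195.62 min

Maximise g(t)/(T+t): set derivative to zero → g'(t)(T+t) = g(t).
g'(t) = 0.79·368·t^-0.21. Setting 0.79·368·t^-0.21 = 368·t^0.79/(52+t) gives 0.79(52+t) = t, so 0.21·t = 0.79×52.
t* = 0.79×52/0.21 = 195.6 min.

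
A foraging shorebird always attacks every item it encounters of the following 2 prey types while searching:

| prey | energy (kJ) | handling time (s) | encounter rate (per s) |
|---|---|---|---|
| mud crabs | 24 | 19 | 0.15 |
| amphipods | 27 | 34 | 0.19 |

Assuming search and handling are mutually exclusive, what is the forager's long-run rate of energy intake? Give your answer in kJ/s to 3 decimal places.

0.847 kJ/s

R = (0.15×24 + 0.19×27) / (1 + 0.15×19 + 0.19×34) = 8.73/10.31 = 0.8468 kJ/s.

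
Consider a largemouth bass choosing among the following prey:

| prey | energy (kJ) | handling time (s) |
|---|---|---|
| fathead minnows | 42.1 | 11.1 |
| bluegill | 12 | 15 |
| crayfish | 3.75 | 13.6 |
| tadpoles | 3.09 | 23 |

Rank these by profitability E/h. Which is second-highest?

bluegill

Profitability E/h (kJ/s): fathead minnows = 42.1/11.1 = 3.79, bluegill = 12/15 = 0.8, crayfish = 3.75/13.6 = 0.276, tadpoles = 3.09/23 = 0.134.
Ranked: fathead minnows > bluegill > crayfish > tadpoles.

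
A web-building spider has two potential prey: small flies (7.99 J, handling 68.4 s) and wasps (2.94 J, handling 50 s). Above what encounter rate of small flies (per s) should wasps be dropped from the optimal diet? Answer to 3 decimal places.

The zero-one rule: include wasps iff E₂/h₂ > λE₁/(1+λh₁). Equality gives the switch point.
λE₁h₂ = E₂ + λE₂h₁ ⇒ λ = E₂/(E₁h₂ − E₂h₁) = 2.94/(399.5 − 201.1) = 0.01482 per s.

0.015 per s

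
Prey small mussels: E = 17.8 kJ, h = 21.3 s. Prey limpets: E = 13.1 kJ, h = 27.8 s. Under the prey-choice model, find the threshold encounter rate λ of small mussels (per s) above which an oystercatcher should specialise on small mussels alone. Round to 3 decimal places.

Drop limpets once their profitability E₂/h₂ falls below the rate achievable on small mussels alone: E₂/h₂ = λE₁/(1 + λh₁).
Solve for λ: λE₁h₂ = E₂(1 + λh₁) → λ(E₁h₂ − E₂h₁) = E₂ → λ = E₂/(E₁h₂ − E₂h₁).
λ = 13.1/(17.8×27.8 − 13.1×21.3) = 13.1/215.8 = 0.0607 per s.

0.061 per s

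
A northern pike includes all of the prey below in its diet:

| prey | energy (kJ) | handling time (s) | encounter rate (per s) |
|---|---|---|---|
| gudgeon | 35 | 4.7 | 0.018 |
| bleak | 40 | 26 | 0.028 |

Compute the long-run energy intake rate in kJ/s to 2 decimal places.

R = Σλ_iE_i / (1 + Σλ_ih_i)
Numerator: 0.018×35 + 0.028×40 = 1.75
Denominator: 1 + 0.018×4.7 + 0.028×26 = 1.813
R = 1.75/1.813 = 0.9655 kJ/s

0.97 kJ/s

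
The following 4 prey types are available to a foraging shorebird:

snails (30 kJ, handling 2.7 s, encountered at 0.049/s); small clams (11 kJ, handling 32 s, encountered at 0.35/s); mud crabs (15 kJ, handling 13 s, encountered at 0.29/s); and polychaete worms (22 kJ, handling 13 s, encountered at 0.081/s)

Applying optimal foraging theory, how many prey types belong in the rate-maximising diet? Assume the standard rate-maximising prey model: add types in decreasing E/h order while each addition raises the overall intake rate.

Profitabilities (E/h, kJ/s): snails 11.1, polychaete worms 1.69, mud crabs 1.15, small clams 0.344. Add prey in this order while the next type's profitability exceeds the intake rate on those already taken.
Rate on top 1: 1.298. polychaete worms: 1.69 > 1.298 → include.
Rate on top 2: 1.488. mud crabs: 1.15 < 1.488 → exclude; stop.
Optimal diet: snails, polychaete worms — 2 of 4 types.

2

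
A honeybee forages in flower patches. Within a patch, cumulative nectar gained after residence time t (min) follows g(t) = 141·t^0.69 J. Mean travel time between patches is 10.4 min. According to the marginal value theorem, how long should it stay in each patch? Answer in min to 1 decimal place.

By the marginal value theorem, leave when the instantaneous gain rate g'(t) equals the habitat-wide average g(t)/(T + t).
g'(t) = 0.69·141·t^-0.31. Setting 0.69·141·t^-0.31 = 141·t^0.69/(10.4+t) gives 0.69(10.4+t) = t, so 0.31·t = 0.69×10.4.
t* = 0.69×10.4/0.31 = 23.15 min.

23.1 min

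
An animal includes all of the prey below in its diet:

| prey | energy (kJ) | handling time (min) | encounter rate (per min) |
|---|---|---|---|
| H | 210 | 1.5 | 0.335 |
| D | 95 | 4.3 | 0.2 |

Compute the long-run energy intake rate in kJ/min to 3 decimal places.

R = Σλ_iE_i / (1 + Σλ_ih_i)
Numerator: 0.335×210 + 0.2×95 = 89.35
Denominator: 1 + 0.335×1.5 + 0.2×4.3 = 2.362
R = 89.35/2.362 = 37.82 kJ/min

37.820 kJ/min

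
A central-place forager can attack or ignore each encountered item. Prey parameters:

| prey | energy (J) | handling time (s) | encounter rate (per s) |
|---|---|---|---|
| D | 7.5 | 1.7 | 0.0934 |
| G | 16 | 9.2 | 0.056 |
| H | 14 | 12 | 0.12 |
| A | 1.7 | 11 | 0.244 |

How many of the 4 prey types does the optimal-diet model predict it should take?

3

Profitabilities (E/h, J/s): D 4.41, G 1.74, H 1.17, A 0.155. Add prey in this order while the next type's profitability exceeds the intake rate on those already taken.
Rate on top 1: 0.6045. G: 1.74 > 0.6045 → include.
Rate on top 2: 0.9537. H: 1.17 > 0.9537 → include.
Rate on top 3: 1.052. A: 0.155 < 1.052 → exclude; stop.
Optimal diet: D, G, H — 3 of 4 types.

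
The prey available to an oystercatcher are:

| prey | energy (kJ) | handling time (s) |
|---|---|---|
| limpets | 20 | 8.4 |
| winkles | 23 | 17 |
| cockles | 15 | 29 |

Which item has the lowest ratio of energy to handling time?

In descending order of E/h:
limpets: 20/8.4 = 2.38 kJ/s
winkles: 23/17 = 1.35 kJ/s
cockles: 15/29 = 0.517 kJ/s

cockles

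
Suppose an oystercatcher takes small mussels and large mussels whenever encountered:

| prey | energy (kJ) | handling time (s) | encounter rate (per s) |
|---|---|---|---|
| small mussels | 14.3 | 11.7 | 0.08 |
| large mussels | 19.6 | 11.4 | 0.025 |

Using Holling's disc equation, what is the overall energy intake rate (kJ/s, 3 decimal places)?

R = (0.08×14.3 + 0.025×19.6) / (1 + 0.08×11.7 + 0.025×11.4) = 1.634/2.221 = 0.7357 kJ/s.

0.736 kJ/s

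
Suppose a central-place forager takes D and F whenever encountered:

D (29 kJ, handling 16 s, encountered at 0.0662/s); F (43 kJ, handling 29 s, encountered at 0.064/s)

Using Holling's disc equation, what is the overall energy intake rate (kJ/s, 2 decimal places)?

Energy encountered per unit search time: 0.0662×29 + 0.064×43 = 4.672 kJ/s.
Handling time per unit search time: 0.0662×16 + 0.064×29 = 2.915.
Rate = 4.672/(1 + 2.915) = 1.193 kJ/s.

1.19 kJ/s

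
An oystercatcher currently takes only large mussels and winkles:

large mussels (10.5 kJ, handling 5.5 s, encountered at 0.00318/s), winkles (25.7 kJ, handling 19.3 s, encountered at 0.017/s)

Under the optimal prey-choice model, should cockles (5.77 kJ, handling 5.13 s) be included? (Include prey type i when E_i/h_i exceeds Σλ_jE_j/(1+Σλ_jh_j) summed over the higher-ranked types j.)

Yes

Current rate: (0.00318×10.5 + 0.017×25.7)/(1 + 0.00318×5.5 + 0.017×19.3) = 0.3495 kJ/s.
cockles: E/h = 5.77/5.13 = 1.125 kJ/s.
Since 1.125 > R, including cockles increases the long-run rate.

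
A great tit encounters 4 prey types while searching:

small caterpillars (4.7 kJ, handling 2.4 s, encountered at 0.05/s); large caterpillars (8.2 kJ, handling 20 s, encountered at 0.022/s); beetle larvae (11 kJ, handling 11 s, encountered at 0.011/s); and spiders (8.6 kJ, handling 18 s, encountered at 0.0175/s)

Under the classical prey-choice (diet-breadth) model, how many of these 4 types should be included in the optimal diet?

Profitabilities (E/h, kJ/s): small caterpillars 1.96, beetle larvae 1, spiders 0.478, large caterpillars 0.41. Add prey in this order while the next type's profitability exceeds the intake rate on those already taken.
Rate on top 1: 0.2098. beetle larvae: 1 > 0.2098 → include.
Rate on top 2: 0.2869. spiders: 0.478 > 0.2869 → include.
Rate on top 3: 0.3255. large caterpillars: 0.41 > 0.3255 → include.
Optimal diet: small caterpillars, beetle larvae, spiders, large caterpillars — 4 of 4 types.

4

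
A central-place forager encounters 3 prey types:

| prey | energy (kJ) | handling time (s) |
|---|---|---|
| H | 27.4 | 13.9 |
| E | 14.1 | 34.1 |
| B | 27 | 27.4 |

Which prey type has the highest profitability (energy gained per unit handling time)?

In descending order of E/h:
H: 27.4/13.9 = 1.97 kJ/s
B: 27/27.4 = 0.985 kJ/s
E: 14.1/34.1 = 0.413 kJ/s

H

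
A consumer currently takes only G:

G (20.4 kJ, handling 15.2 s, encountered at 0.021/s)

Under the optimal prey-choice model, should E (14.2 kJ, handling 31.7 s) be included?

On G alone, R = ΣλE/(1+Σλh) = 0.4284/1.319 = 0.3247 kJ/s.
E: E/h = 14.2/31.7 = 0.4479 kJ/s.
0.4479 > 0.3247, so adding E raises the average — include it.

Yes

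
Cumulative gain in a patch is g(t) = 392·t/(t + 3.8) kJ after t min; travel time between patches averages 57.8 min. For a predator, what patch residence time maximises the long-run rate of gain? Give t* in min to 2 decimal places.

14.82 min

Maximise g(t)/(T+t): set derivative to zero → g'(t)(T+t) = g(t).
g'(t) = 392·3.8/(t + 3.8)². Setting 392·3.8/(t+3.8)² = 392t/[(t+3.8)(57.8+t)] gives 3.8(57.8+t) = t(t+3.8), so t² = 3.8×57.8 = 219.6.
t* = √219.6 = 14.82 min.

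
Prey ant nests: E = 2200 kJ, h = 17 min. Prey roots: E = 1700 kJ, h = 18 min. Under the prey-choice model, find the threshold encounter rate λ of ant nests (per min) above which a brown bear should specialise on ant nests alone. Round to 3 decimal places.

The zero-one rule: include roots iff E₂/h₂ > λE₁/(1+λh₁). Equality gives the switch point.
λE₁h₂ = E₂ + λE₂h₁ ⇒ λ = E₂/(E₁h₂ − E₂h₁) = 1700/(3.96e+04 − 2.89e+04) = 0.1589 per min.

0.159 per min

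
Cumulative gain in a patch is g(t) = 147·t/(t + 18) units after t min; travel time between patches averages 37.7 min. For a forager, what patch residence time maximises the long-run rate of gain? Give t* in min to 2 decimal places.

Maximise g(t)/(T+t): set derivative to zero → g'(t)(T+t) = g(t).
g'(t) = 147·18/(t + 18)². Setting 147·18/(t+18)² = 147t/[(t+18)(37.7+t)] gives 18(37.7+t) = t(t+18), so t² = 18×37.7 = 678.6.
t* = √678.6 = 26.05 min.

26.05 min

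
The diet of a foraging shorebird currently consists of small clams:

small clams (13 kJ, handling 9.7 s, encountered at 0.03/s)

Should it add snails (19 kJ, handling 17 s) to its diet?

Current rate: (0.03×13)/(1 + 0.03×9.7) = 0.3021 kJ/s.
Profitability of snails: 19/17 = 1.118 kJ/s.
1.118 > 0.3021, so adding snails raises the average — include it.

Yes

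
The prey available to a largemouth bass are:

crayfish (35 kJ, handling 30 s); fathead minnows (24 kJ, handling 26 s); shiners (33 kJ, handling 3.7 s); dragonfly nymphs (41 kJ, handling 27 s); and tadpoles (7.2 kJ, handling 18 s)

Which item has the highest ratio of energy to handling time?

In descending order of E/h:
shiners: 33/3.7 = 8.92 kJ/s
dragonfly nymphs: 41/27 = 1.52 kJ/s
crayfish: 35/30 = 1.17 kJ/s
fathead minnows: 24/26 = 0.923 kJ/s
tadpoles: 7.2/18 = 0.4 kJ/s

shiners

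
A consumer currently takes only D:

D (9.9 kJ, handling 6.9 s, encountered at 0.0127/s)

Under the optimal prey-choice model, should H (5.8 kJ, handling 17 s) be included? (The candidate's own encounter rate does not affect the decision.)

On D alone, R = ΣλE/(1+Σλh) = 0.1257/1.088 = 0.1156 kJ/s.
Profitability of H: 5.8/17 = 0.3412 kJ/s.
Since 0.3412 > R, including H increases the long-run rate.

Yes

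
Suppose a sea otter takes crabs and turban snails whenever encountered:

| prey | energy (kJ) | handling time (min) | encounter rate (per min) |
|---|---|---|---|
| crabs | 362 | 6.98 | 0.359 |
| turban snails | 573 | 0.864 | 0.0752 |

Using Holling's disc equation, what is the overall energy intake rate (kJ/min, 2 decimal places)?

48.46 kJ/min

Energy encountered per unit search time: 0.359×362 + 0.0752×573 = 173 kJ/min.
Handling time per unit search time: 0.359×6.98 + 0.0752×0.864 = 2.571.
Rate = 173/(1 + 2.571) = 48.46 kJ/min.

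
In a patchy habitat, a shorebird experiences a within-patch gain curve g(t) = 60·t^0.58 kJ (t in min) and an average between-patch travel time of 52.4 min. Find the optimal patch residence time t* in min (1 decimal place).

72.4 min

Maximise g(t)/(T+t): set derivative to zero → g'(t)(T+t) = g(t).
g'(t) = 0.58·60·t^-0.42. Setting 0.58·60·t^-0.42 = 60·t^0.58/(52.4+t) gives 0.58(52.4+t) = t, so 0.42·t = 0.58×52.4.
t* = 0.58×52.4/0.42 = 72.36 min.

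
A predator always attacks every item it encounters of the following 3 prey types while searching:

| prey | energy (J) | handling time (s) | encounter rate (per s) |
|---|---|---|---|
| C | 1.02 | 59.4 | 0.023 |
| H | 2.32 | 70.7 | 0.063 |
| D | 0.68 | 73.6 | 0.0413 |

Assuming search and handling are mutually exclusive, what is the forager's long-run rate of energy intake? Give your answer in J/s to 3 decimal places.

0.020 J/s

R = Σλ_iE_i / (1 + Σλ_ih_i)
Numerator: 0.023×1.02 + 0.063×2.32 + 0.0413×0.68 = 0.1977
Denominator: 1 + 0.023×59.4 + 0.063×70.7 + 0.0413×73.6 = 9.86
R = 0.1977/9.86 = 0.02005 J/s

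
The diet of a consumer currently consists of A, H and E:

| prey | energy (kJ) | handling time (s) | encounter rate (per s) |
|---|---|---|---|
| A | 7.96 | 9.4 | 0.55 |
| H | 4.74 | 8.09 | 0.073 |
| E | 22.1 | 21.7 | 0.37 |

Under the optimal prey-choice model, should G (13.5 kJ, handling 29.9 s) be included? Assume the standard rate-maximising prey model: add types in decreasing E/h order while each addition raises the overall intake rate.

No

Current rate: (0.55×7.96 + 0.073×4.74 + 0.37×22.1)/(1 + 0.55×9.4 + 0.073×8.09 + 0.37×21.7) = 0.8723 kJ/s.
Profitability of G: 13.5/29.9 = 0.4515 kJ/s.
0.4515 < 0.8723, so adding G would lower the average — exclude it.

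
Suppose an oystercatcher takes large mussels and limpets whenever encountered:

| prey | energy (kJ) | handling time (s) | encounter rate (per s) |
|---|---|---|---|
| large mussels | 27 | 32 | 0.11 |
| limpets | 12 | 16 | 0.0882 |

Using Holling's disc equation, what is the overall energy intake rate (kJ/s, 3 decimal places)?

0.679 kJ/s

R = (0.11×27 + 0.0882×12) / (1 + 0.11×32 + 0.0882×16) = 4.028/5.931 = 0.6792 kJ/s.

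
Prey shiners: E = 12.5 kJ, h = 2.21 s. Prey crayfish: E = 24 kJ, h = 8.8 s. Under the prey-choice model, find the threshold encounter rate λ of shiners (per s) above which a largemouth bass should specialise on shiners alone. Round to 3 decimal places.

At the threshold, the rate on shiners alone equals the profitability of crayfish: λ·12.5/(1 + λ·2.21) = 24/8.8 = 2.727.
Rearranging, λ(12.5 − 2.727×2.21) = 2.727, so λ = 2.727/6.473 = 0.4213 per s.

0.421 per s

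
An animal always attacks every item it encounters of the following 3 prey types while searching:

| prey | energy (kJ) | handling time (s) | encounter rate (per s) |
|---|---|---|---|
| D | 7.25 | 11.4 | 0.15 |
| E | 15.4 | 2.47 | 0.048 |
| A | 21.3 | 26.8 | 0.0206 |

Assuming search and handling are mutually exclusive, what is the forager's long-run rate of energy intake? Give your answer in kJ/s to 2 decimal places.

0.67 kJ/s

Energy encountered per unit search time: 0.15×7.25 + 0.048×15.4 + 0.0206×21.3 = 2.265 kJ/s.
Handling time per unit search time: 0.15×11.4 + 0.048×2.47 + 0.0206×26.8 = 2.381.
Rate = 2.265/(1 + 2.381) = 0.6701 kJ/s.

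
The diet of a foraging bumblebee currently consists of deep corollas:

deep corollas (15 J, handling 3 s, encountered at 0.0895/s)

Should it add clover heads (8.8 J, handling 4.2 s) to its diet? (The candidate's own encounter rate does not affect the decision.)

Yes

Current rate: (0.0895×15)/(1 + 0.0895×3) = 1.058 J/s.
clover heads: E/h = 8.8/4.2 = 2.095 J/s.
2.095 > 1.058, so adding clover heads raises the average — include it.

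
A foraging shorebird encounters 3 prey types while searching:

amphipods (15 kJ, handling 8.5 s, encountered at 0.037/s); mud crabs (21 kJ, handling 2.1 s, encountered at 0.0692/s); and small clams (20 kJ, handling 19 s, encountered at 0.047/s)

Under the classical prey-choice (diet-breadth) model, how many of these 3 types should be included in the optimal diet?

E/h in descending order: mud crabs 10, amphipods 1.76, small clams 1.05 kJ/s. The optimal diet is the largest prefix of this list for which every included type satisfies E_i/h_i > R on the types above it.
Rate on top 1: 1.269. amphipods: 1.76 > 1.269 → include.
Rate on top 2: 1.376. small clams: 1.05 < 1.376 → exclude; stop.
Optimal diet: mud crabs, amphipods — 2 of 3 types.

2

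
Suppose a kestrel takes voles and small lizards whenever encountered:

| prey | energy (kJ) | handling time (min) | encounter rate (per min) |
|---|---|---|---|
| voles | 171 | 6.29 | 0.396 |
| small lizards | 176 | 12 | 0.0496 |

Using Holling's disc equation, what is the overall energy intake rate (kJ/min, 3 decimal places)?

R = (0.396×171 + 0.0496×176) / (1 + 0.396×6.29 + 0.0496×12) = 76.45/4.086 = 18.71 kJ/min.

18.709 kJ/min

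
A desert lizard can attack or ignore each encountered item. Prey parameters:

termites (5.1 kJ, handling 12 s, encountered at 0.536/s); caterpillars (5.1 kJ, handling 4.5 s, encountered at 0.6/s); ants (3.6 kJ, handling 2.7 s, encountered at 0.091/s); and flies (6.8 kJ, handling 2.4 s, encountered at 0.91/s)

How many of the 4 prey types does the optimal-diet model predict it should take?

1

Rank by E/h (kJ/s): flies 2.83, ants 1.33, caterpillars 1.13, termites 0.425. Include each in turn until the next type's E/h falls below the running intake rate.
Rate on top 1: 1.943. ants: 1.33 < 1.943 → exclude; stop.
Optimal diet: flies — 1 of 4 types.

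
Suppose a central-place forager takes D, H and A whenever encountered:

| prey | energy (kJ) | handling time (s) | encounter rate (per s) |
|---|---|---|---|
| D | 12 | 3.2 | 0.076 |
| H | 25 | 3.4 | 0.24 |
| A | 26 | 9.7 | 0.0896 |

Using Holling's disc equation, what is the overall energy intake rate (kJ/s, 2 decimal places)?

3.16 kJ/s

Energy encountered per unit search time: 0.076×12 + 0.24×25 + 0.0896×26 = 9.242 kJ/s.
Handling time per unit search time: 0.076×3.2 + 0.24×3.4 + 0.0896×9.7 = 1.928.
Rate = 9.242/(1 + 1.928) = 3.156 kJ/s.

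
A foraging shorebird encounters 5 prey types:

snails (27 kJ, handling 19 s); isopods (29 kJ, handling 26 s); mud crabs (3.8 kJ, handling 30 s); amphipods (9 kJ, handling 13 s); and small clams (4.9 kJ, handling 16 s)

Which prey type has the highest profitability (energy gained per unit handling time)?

snails

In descending order of E/h:
snails: 27/19 = 1.42 kJ/s
isopods: 29/26 = 1.12 kJ/s
amphipods: 9/13 = 0.692 kJ/s
small clams: 4.9/16 = 0.306 kJ/s
mud crabs: 3.8/30 = 0.127 kJ/s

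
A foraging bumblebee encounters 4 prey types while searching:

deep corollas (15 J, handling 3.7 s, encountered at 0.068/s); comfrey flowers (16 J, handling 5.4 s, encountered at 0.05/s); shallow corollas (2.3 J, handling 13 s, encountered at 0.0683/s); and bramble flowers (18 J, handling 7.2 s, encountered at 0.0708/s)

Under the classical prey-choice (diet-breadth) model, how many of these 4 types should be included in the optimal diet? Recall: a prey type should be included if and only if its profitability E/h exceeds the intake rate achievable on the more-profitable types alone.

E/h in descending order: deep corollas 4.05, comfrey flowers 2.96, bramble flowers 2.5, shallow corollas 0.177 J/s. The optimal diet is the largest prefix of this list for which every included type satisfies E_i/h_i > R on the types above it.
Rate on top 1: 0.815. comfrey flowers: 2.96 > 0.815 → include.
Rate on top 2: 1.196. bramble flowers: 2.5 > 1.196 → include.
Rate on top 3: 1.523. shallow corollas: 0.177 < 1.523 → exclude; stop.
Optimal diet: deep corollas, comfrey flowers, bramble flowers — 3 of 4 types.

3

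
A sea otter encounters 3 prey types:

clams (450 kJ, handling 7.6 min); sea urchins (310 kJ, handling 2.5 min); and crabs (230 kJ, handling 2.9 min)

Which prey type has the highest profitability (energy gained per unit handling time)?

Profitability E/h (kJ/min): clams = 450/7.6 = 59.2, sea urchins = 310/2.5 = 124, crabs = 230/2.9 = 79.3.
Ranked: sea urchins > crabs > clams.

sea urchins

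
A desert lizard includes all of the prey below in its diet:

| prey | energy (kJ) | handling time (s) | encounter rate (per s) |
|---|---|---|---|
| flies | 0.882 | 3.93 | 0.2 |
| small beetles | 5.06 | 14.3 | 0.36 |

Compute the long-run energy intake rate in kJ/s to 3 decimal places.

0.288 kJ/s

R = Σλ_iE_i / (1 + Σλ_ih_i)
Numerator: 0.2×0.882 + 0.36×5.06 = 1.998
Denominator: 1 + 0.2×3.93 + 0.36×14.3 = 6.934
R = 1.998/6.934 = 0.2881 kJ/s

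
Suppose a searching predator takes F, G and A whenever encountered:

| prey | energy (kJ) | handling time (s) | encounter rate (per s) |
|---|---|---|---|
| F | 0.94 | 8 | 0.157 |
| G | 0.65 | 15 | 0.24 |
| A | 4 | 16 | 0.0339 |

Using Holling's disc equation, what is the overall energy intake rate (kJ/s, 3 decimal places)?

0.069 kJ/s

R = (0.157×0.94 + 0.24×0.65 + 0.0339×4) / (1 + 0.157×8 + 0.24×15 + 0.0339×16) = 0.4392/6.398 = 0.06864 kJ/s.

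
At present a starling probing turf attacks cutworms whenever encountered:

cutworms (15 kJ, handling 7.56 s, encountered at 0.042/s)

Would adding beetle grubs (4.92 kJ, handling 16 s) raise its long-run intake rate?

Intake rate on the current diet: R = (0.042×15) / (1 + 0.042×7.56) = 0.63/1.318 = 0.4782 kJ/s.
Profitability of beetle grubs: 4.92/16 = 0.3075 kJ/s.
Since 0.3075 < R, time spent handling beetle grubs is better spent searching.

No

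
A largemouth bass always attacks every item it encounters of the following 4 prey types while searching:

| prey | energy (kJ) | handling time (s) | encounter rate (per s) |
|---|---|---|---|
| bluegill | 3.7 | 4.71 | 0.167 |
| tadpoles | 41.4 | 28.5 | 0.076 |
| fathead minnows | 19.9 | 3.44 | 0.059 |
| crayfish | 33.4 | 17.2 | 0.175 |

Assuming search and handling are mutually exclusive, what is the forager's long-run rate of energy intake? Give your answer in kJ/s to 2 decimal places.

1.50 kJ/s

Energy encountered per unit search time: 0.167×3.7 + 0.076×41.4 + 0.059×19.9 + 0.175×33.4 = 10.78 kJ/s.
Handling time per unit search time: 0.167×4.71 + 0.076×28.5 + 0.059×3.44 + 0.175×17.2 = 6.166.
Rate = 10.78/(1 + 6.166) = 1.505 kJ/s.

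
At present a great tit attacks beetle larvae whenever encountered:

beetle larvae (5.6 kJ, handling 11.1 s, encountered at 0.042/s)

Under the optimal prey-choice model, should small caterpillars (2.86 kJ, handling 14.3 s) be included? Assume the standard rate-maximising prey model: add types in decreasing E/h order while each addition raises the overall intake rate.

Yes

Current rate: (0.042×5.6)/(1 + 0.042×11.1) = 0.1604 kJ/s.
small caterpillars: E/h = 2.86/14.3 = 0.2 kJ/s.
0.2 > 0.1604, so adding small caterpillars raises the average — include it.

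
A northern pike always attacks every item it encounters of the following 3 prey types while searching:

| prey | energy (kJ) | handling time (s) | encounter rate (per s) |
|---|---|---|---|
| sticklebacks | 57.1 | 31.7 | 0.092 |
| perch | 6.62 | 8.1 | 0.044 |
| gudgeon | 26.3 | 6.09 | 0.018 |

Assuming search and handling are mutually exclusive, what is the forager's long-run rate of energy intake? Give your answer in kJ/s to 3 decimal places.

R = (0.092×57.1 + 0.044×6.62 + 0.018×26.3) / (1 + 0.092×31.7 + 0.044×8.1 + 0.018×6.09) = 6.018/4.382 = 1.373 kJ/s.

1.373 kJ/s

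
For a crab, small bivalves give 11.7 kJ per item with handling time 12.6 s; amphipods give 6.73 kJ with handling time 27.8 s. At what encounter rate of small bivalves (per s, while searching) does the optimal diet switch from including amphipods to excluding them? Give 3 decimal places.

0.028 per s

The zero-one rule: include amphipods iff E₂/h₂ > λE₁/(1+λh₁). Equality gives the switch point.
λE₁h₂ = E₂ + λE₂h₁ ⇒ λ = E₂/(E₁h₂ − E₂h₁) = 6.73/(325.3 − 84.8) = 0.02799 per s.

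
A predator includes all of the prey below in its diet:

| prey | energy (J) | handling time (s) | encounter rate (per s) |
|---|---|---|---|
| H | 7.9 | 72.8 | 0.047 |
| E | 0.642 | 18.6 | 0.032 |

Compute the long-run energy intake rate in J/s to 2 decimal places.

0.08 J/s

R = Σλ_iE_i / (1 + Σλ_ih_i)
Numerator: 0.047×7.9 + 0.032×0.642 = 0.3918
Denominator: 1 + 0.047×72.8 + 0.032×18.6 = 5.017
R = 0.3918/5.017 = 0.07811 J/s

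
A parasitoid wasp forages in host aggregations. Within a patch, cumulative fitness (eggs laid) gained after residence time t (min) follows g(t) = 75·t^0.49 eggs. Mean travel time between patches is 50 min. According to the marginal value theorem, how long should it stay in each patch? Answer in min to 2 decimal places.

Maximise g(t)/(T+t): set derivative to zero → g'(t)(T+t) = g(t).
g'(t) = 0.49·75·t^-0.51. Setting 0.49·75·t^-0.51 = 75·t^0.49/(50+t) gives 0.49(50+t) = t, so 0.51·t = 0.49×50.
t* = 0.49×50/0.51 = 48.04 min.

48.04 min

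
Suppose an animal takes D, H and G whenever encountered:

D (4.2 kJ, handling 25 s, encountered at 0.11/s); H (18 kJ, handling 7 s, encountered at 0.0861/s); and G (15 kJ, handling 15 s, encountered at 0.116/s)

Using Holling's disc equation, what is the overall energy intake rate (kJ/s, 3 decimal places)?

R = Σλ_iE_i / (1 + Σλ_ih_i)
Numerator: 0.11×4.2 + 0.0861×18 + 0.116×15 = 3.752
Denominator: 1 + 0.11×25 + 0.0861×7 + 0.116×15 = 6.093
R = 3.752/6.093 = 0.6158 kJ/s

0.616 kJ/s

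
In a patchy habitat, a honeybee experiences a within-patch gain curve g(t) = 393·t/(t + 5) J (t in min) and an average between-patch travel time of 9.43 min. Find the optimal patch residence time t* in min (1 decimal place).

Optimal t* satisfies g'(t*) = g(t*)/(T + t*).
g'(t) = 393·5/(t + 5)². Setting 393·5/(t+5)² = 393t/[(t+5)(9.43+t)] gives 5(9.43+t) = t(t+5), so t² = 5×9.43 = 47.15.
t* = √47.15 = 6.867 min.

6.9 min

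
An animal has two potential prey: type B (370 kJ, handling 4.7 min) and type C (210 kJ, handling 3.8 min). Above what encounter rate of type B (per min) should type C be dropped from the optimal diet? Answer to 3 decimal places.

0.501 per min

Drop type C once their profitability E₂/h₂ falls below the rate achievable on type B alone: E₂/h₂ = λE₁/(1 + λh₁).
Solve for λ: λE₁h₂ = E₂(1 + λh₁) → λ(E₁h₂ − E₂h₁) = E₂ → λ = E₂/(E₁h₂ − E₂h₁).
λ = 210/(370×3.8 − 210×4.7) = 210/419 = 0.5012 per min.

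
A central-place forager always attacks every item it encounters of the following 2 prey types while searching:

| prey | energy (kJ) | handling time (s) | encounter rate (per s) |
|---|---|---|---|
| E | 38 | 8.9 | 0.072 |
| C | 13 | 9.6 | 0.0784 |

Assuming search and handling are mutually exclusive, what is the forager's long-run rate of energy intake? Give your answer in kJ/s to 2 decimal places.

1.57 kJ/s

Energy encountered per unit search time: 0.072×38 + 0.0784×13 = 3.755 kJ/s.
Handling time per unit search time: 0.072×8.9 + 0.0784×9.6 = 1.393.
Rate = 3.755/(1 + 1.393) = 1.569 kJ/s.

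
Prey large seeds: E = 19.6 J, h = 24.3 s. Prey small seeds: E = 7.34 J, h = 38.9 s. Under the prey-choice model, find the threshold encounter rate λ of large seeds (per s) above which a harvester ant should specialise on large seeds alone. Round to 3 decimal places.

0.013 per s

At the threshold, the rate on large seeds alone equals the profitability of small seeds: λ·19.6/(1 + λ·24.3) = 7.34/38.9 = 0.1887.
Rearranging, λ(19.6 − 0.1887×24.3) = 0.1887, so λ = 0.1887/15.01 = 0.01257 per s.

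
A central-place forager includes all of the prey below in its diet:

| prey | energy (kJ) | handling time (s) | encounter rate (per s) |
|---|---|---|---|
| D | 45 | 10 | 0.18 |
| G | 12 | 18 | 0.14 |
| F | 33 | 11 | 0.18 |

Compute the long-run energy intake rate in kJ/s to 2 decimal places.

2.15 kJ/s

Energy encountered per unit search time: 0.18×45 + 0.14×12 + 0.18×33 = 15.72 kJ/s.
Handling time per unit search time: 0.18×10 + 0.14×18 + 0.18×11 = 6.3.
Rate = 15.72/(1 + 6.3) = 2.153 kJ/s.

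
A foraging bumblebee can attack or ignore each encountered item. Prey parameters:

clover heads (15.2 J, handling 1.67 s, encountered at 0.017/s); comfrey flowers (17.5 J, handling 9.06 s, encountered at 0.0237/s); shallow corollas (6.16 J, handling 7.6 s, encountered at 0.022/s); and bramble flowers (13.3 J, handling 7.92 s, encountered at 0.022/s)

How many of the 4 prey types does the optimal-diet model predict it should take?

Profitabilities (E/h, J/s): clover heads 9.1, comfrey flowers 1.93, bramble flowers 1.68, shallow corollas 0.811. Add prey in this order while the next type's profitability exceeds the intake rate on those already taken.
Rate on top 1: 0.2513. comfrey flowers: 1.93 > 0.2513 → include.
Rate on top 2: 0.5415. bramble flowers: 1.68 > 0.5415 → include.
Rate on top 3: 0.6814. shallow corollas: 0.811 > 0.6814 → include.
Optimal diet: clover heads, comfrey flowers, bramble flowers, shallow corollas — 4 of 4 types.

4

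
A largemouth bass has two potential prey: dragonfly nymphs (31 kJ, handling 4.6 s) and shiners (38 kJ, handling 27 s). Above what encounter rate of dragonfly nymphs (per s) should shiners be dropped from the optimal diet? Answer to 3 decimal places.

0.057 per s

At the threshold, the rate on dragonfly nymphs alone equals the profitability of shiners: λ·31/(1 + λ·4.6) = 38/27 = 1.407.
Rearranging, λ(31 − 1.407×4.6) = 1.407, so λ = 1.407/24.53 = 0.05738 per s.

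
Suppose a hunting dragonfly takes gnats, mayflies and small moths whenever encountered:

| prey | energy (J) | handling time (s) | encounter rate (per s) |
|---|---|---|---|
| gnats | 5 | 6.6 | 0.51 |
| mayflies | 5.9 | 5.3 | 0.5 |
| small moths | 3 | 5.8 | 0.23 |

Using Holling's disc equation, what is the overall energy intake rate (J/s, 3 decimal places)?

0.741 J/s

R = Σλ_iE_i / (1 + Σλ_ih_i)
Numerator: 0.51×5 + 0.5×5.9 + 0.23×3 = 6.19
Denominator: 1 + 0.51×6.6 + 0.5×5.3 + 0.23×5.8 = 8.35
R = 6.19/8.35 = 0.7413 J/s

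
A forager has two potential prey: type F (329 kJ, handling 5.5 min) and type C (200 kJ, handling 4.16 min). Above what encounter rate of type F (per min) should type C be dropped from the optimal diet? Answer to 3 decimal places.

Drop type C once their profitability E₂/h₂ falls below the rate achievable on type F alone: E₂/h₂ = λE₁/(1 + λh₁).
Solve for λ: λE₁h₂ = E₂(1 + λh₁) → λ(E₁h₂ − E₂h₁) = E₂ → λ = E₂/(E₁h₂ − E₂h₁).
λ = 200/(329×4.16 − 200×5.5) = 200/268.6 = 0.7445 per min.

0.744 per min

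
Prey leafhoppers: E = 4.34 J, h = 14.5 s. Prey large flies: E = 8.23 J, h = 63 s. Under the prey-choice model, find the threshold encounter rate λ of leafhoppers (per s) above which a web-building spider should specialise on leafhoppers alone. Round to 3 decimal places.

0.053 per s

At the threshold, the rate on leafhoppers alone equals the profitability of large flies: λ·4.34/(1 + λ·14.5) = 8.23/63 = 0.1306.
Rearranging, λ(4.34 − 0.1306×14.5) = 0.1306, so λ = 0.1306/2.446 = 0.05341 per s.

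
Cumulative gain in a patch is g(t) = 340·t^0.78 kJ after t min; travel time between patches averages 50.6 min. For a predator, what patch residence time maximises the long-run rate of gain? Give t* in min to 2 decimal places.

179.40 min

Maximise g(t)/(T+t): set derivative to zero → g'(t)(T+t) = g(t).
g'(t) = 0.78·340·t^-0.22. Setting 0.78·340·t^-0.22 = 340·t^0.78/(50.6+t) gives 0.78(50.6+t) = t, so 0.22·t = 0.78×50.6.
t* = 0.78×50.6/0.22 = 179.4 min.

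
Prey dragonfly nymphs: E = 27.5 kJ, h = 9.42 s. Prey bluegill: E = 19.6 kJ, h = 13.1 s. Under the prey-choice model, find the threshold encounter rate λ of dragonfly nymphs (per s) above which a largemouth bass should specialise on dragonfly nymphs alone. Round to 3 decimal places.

0.112 per s

The zero-one rule: include bluegill iff E₂/h₂ > λE₁/(1+λh₁). Equality gives the switch point.
λE₁h₂ = E₂ + λE₂h₁ ⇒ λ = E₂/(E₁h₂ − E₂h₁) = 19.6/(360.2 − 184.6) = 0.1116 per s.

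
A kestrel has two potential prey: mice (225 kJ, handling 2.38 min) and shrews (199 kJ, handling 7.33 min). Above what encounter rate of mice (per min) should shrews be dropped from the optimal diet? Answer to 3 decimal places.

0.169 per min

The zero-one rule: include shrews iff E₂/h₂ > λE₁/(1+λh₁). Equality gives the switch point.
λE₁h₂ = E₂ + λE₂h₁ ⇒ λ = E₂/(E₁h₂ − E₂h₁) = 199/(1649 − 473.6) = 0.1693 per min.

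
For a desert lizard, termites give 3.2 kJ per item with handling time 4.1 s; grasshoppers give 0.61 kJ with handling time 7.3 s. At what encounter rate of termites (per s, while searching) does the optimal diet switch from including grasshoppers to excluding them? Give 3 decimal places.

Drop grasshoppers once their profitability E₂/h₂ falls below the rate achievable on termites alone: E₂/h₂ = λE₁/(1 + λh₁).
Solve for λ: λE₁h₂ = E₂(1 + λh₁) → λ(E₁h₂ − E₂h₁) = E₂ → λ = E₂/(E₁h₂ − E₂h₁).
λ = 0.61/(3.2×7.3 − 0.61×4.1) = 0.61/20.86 = 0.02924 per s.

0.029 per s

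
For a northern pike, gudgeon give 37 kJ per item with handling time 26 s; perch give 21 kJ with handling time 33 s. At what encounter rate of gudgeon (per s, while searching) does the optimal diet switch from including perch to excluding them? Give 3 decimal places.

The zero-one rule: include perch iff E₂/h₂ > λE₁/(1+λh₁). Equality gives the switch point.
λE₁h₂ = E₂ + λE₂h₁ ⇒ λ = E₂/(E₁h₂ − E₂h₁) = 21/(1221 − 546) = 0.03111 per s.

0.031 per s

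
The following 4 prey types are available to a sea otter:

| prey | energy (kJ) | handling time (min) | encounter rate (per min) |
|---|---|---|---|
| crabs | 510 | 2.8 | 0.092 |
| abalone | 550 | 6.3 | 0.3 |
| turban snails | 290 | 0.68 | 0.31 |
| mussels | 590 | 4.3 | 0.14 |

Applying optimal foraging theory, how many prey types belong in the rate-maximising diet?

Rank by E/h (kJ/min): turban snails 426, crabs 182, mussels 137, abalone 87.3. Include each in turn until the next type's E/h falls below the running intake rate.
Rate on top 1: 74.25. crabs: 182 > 74.25 → include.
Rate on top 2: 93.18. mussels: 137 > 93.18 → include.
Rate on top 3: 106. abalone: 87.3 < 106 → exclude; stop.
Optimal diet: turban snails, crabs, mussels — 3 of 4 types.

3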